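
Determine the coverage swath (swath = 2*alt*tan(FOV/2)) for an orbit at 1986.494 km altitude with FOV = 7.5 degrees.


FOV = 7.5 deg = 0.1308997 rad
swath = 2 * alt * tan(FOV/2) = 2 * 1986.494 * tan(0.06544985)
swath = 2 * 1986.494 * 0.06554346
swath = 260.4034 km

260.4034 km


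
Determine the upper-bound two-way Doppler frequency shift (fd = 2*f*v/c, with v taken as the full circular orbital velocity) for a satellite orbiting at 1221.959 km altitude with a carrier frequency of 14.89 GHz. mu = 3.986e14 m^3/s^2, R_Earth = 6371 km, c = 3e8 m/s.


r = 7.592959e+06 m
v = sqrt(mu/r) = 7245.4126 m/s (worst-case radial velocity)
f = 14.89 GHz = 1.489e+10 Hz
fd = 2*f*v/c = 2*1.489e+10*7245.4126/3.0e+08
fd = 719227.9537 Hz

719227.9537 Hz


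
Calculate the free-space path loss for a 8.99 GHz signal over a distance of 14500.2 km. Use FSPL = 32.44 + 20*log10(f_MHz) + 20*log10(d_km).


f = 8.99 GHz = 8990.0000 MHz
d = 14500.2 km
FSPL = 32.44 + 20*log10(8990.0000) + 20*log10(14500.2)
FSPL = 32.44 + 79.0752 + 83.2275
FSPL = 194.7427 dB

194.7427 dB


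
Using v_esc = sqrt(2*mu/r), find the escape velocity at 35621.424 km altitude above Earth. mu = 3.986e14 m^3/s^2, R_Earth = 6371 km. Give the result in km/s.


r = 6371.0 + 35621.424 = 41992.4240 km = 4.1992424e+07 m
v_esc = sqrt(2*mu/r) = sqrt(2*3.986e14 / 4.1992424e+07)
v_esc = 4357.1065 m/s = 4.3571 km/s

4.3571 km/s


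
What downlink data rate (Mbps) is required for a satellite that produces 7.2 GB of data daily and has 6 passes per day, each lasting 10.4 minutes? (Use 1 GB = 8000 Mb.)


total contact time = 6 * 10.4 * 60 = 3744.0000 s
data = 7.2 GB = 57600.0000 Mb
rate = 57600.0000 / 3744.0000 = 15.3846 Mbps

15.3846 Mbps


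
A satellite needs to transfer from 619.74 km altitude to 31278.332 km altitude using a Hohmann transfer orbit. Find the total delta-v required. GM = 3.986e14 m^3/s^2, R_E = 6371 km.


r1 = 6990.7400 km = 6.99074e+06 m
r2 = 37649.3320 km = 3.7649332e+07 m
dv1 = sqrt(mu/r1)*(sqrt(2*r2/(r1+r2)) - 1) = 2256.0019 m/s
dv2 = sqrt(mu/r2)*(1 - sqrt(2*r1/(r1+r2))) = 1432.8180 m/s
total dv = |dv1| + |dv2| = 2256.0019 + 1432.8180 = 3688.8199 m/s = 3.6888 km/s

3.6888 km/s


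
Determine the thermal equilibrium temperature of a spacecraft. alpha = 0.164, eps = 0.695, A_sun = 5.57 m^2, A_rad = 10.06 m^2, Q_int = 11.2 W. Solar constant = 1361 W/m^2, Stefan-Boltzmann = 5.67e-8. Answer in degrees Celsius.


Numerator = alpha*S*A_sun + Q_int = 0.164*1361*5.57 + 11.2 = 1254.4463 W
Denominator = eps*sigma*A_rad = 0.695*5.67e-8*10.06 = 3.9642939e-07 W/K^4
T^4 = 3.1643625e+09 K^4
T = 237.1764 K = -35.9736 C

-35.9736 degrees Celsius


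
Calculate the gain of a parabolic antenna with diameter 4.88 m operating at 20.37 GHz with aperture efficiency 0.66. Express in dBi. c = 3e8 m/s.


lambda = c/f = 3e8 / 2.037e+10 = 0.01472754 m
G = eta*(pi*D/lambda)^2 = 0.66*(pi*4.88/0.01472754)^2
G = 715192.3715 (linear)
G = 10*log10(715192.3715) = 58.5442 dBi

58.5442 dBi


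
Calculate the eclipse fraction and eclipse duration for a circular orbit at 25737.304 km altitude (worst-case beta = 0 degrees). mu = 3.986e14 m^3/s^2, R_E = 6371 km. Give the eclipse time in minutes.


r = 32108.3040 km
T = 954.3024 min
Eclipse fraction = arcsin(R_E/r)/pi = arcsin(6371.0000/32108.3040)/pi
= arcsin(0.1984222)/pi = 0.06358171
Eclipse duration = 0.06358171 * 954.3024 = 60.6762 min

60.6762 minutes


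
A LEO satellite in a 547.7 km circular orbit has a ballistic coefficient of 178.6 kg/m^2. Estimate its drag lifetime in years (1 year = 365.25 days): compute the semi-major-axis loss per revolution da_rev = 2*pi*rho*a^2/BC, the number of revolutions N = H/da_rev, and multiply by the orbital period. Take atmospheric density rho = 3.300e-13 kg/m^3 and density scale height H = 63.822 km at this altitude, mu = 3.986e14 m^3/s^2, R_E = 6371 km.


a = R_E + alt = 6918.7000 km = 6.9187e+06 m
da_rev = 2*pi*rho*a^2/BC = 2*pi*3.300e-13*(6.9187e+06)^2/178.6 = 0.555726815 m per revolution
N = H/da_rev = 63822.0000 m / 0.555726815 m = 114844.1973 revolutions
P = 2*pi*sqrt(a^3/mu) = 5727.2741 s
lifetime = N*P = 114844.1973 * 5727.2741 = 6.577442e+08 s = 7612.7801 days
years = 7612.7801 / 365.25 = 20.8427 years

20.8427 years


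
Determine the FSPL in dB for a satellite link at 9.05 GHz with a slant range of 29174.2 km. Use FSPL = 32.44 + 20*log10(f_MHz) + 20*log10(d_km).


f = 9.05 GHz = 9050.0000 MHz
d = 29174.2 km
FSPL = 32.44 + 20*log10(9050.0000) + 20*log10(29174.2)
FSPL = 32.44 + 79.1330 + 89.3000
FSPL = 200.8730 dB

200.8730 dB


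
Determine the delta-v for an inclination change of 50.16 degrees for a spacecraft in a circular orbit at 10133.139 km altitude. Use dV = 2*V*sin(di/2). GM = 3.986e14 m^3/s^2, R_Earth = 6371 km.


r = 16504.1390 km = 1.6504139e+07 m
V = sqrt(mu/r) = 4914.4193 m/s
di = 50.16 deg = 0.8754572 rad
dV = 2*V*sin(di/2) = 2*4914.4193*sin(0.4377286)
dV = 4166.2805 m/s = 4.1663 km/s

4.1663 km/s


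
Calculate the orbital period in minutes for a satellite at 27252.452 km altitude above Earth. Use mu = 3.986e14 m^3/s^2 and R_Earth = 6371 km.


r = 33623.4520 km = 3.3623452e+07 m
T = 2*pi*sqrt(r^3/mu) = 2*pi*sqrt(3.8012541e+22 / 3.986e14)
T = 61358.4909 s = 1022.6415 min

1022.6415 minutes


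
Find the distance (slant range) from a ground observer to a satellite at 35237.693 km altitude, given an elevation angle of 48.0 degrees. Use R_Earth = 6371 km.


h = 35237.693 km, el = 48.0 deg
d = -R_E*sin(el) + sqrt((R_E*sin(el))^2 + 2*R_E*h + h^2)
d = -6371.0000*sin(0.837758) + sqrt((6371.0000*0.7431448)^2 + 2*6371.0000*35237.693 + 35237.693^2)
d = 36655.1561 km

36655.1561 km


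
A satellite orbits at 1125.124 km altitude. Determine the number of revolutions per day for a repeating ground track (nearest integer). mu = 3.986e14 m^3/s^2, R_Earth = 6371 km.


r = 7.496124e+06 m
T = 2*pi*sqrt(r^3/mu) = 6459.0161 s = 107.6503 min
revs/day = 1440 / 107.6503 = 13.3767
Rounded: 13 revolutions per day

13 revolutions per day


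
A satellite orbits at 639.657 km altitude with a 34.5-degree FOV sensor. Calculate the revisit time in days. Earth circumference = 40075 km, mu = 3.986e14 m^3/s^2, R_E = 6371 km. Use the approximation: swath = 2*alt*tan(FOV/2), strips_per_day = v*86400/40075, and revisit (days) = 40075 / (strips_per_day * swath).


swath = 2*639.657*tan(0.3010693) = 397.2376 km
v = sqrt(mu/r) = 7540.3115 m/s = 7.5403 km/s
strips/day = v*86400/40075 = 7.5403*86400/40075 = 16.2566
coverage/day = strips * swath = 16.2566 * 397.2376 = 6457.7288 km
revisit = 40075 / 6457.7288 = 6.2057 days

6.2057 days


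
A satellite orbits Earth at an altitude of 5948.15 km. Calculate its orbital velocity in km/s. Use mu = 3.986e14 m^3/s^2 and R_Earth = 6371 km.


r = R_E + alt = 6371.0 + 5948.15 = 12319.1500 km = 1.231915e+07 m
v = sqrt(mu/r) = sqrt(3.986e14 / 1.231915e+07) = 5688.2448 m/s = 5.6882 km/s

5.6882 km/s


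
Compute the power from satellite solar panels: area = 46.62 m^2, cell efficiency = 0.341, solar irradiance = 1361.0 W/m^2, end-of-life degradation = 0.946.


P = area * eta * S * degradation
P = 46.62 * 0.341 * 1361.0 * 0.946
P = 20468.0236 W

20468.0236 W


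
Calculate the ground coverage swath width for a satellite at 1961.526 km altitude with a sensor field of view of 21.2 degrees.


FOV = 21.2 deg = 0.3700098 rad
swath = 2 * alt * tan(FOV/2) = 2 * 1961.526 * tan(0.1850049)
swath = 2 * 1961.526 * 0.1871449
swath = 734.1792 km

734.1792 km


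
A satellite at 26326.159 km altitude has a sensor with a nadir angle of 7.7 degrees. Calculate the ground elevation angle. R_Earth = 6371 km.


r = R_E + alt = 32697.1590 km
Law of sines in the satellite / Earth-center / ground-point triangle:
  sin(nadir)/R_E = sin(90 + el)/r  =>  cos(el) = (r/R_E)*sin(nadir)
cos(el) = (32697.1590 / 6371.0000) * sin(7.7 deg) = 0.6876421
el = arccos(0.6876421) = 46.5563 deg
(Earth-central angle = 90 - nadir - el = 35.7437 deg)

46.5563 degrees


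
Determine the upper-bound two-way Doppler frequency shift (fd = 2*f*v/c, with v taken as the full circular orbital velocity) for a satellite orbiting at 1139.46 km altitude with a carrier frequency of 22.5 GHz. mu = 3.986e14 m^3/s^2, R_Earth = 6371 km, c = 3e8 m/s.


r = 7.51046e+06 m
v = sqrt(mu/r) = 7285.0977 m/s (worst-case radial velocity)
f = 22.5 GHz = 2.25e+10 Hz
fd = 2*f*v/c = 2*2.25e+10*7285.0977/3.0e+08
fd = 1.0927647e+06 Hz

1.0928e+06 Hz


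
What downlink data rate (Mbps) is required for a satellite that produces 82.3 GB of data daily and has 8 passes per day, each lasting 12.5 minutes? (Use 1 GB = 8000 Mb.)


total contact time = 8 * 12.5 * 60 = 6000.0000 s
data = 82.3 GB = 658400.0000 Mb
rate = 658400.0000 / 6000.0000 = 109.7333 Mbps

109.7333 Mbps


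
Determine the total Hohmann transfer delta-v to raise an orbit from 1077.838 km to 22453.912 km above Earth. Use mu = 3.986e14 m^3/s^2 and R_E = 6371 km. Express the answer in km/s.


r1 = 7448.8380 km = 7.448838e+06 m
r2 = 28824.9120 km = 2.8824912e+07 m
dv1 = sqrt(mu/r1)*(sqrt(2*r2/(r1+r2)) - 1) = 1906.8738 m/s
dv2 = sqrt(mu/r2)*(1 - sqrt(2*r1/(r1+r2))) = 1335.5147 m/s
total dv = |dv1| + |dv2| = 1906.8738 + 1335.5147 = 3242.3885 m/s = 3.2424 km/s

3.2424 km/s


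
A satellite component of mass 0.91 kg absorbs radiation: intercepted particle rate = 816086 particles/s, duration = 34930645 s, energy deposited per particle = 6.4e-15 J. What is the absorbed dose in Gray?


Total energy deposited = rate * time * E_per
  = 816086 * 34930645 * 6.4e-15 = 0.182441 J
Dose = E_total / mass = 0.182441 / 0.91
Dose = 0.2004846 Gy

0.2005 Gy


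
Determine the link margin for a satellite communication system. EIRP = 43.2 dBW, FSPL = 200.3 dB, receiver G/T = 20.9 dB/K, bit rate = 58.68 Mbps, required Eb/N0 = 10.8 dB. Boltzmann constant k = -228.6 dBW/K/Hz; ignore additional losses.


C/N0 = EIRP - FSPL + G/T - k = 43.2 - 200.3 + 20.9 - (-228.6)
C/N0 = 92.4000 dB-Hz
R_b = 58.68 Mbps = 5.868e+07 bps -> 10*log10(R_b) = 77.6849 dB-Hz
Eb/N0 = C/N0 - 10*log10(R_b) = 92.4000 - 77.6849 = 14.7151 dB
Margin = Eb/N0 - Eb/N0_req = 14.7151 - 10.8 = 3.9151 dB (link closes)

3.9151 dB


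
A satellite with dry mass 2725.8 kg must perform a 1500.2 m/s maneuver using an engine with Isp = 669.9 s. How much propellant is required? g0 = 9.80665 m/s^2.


ve = Isp * g0 = 669.9 * 9.80665 = 6569.474835 m/s
mass ratio = exp(dv/ve) = exp(1500.2/6569.474835) = 1.25653659
m_prop = m_dry * (mr - 1) = 2725.8 * (1.25653659 - 1)
m_prop = 699.2674 kg

699.2674 kg


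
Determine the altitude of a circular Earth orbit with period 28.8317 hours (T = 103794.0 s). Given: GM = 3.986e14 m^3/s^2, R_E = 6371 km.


T = 103794.0 s
r = (mu*T^2/(4*pi^2))^(1/3) = (3.986e14 * 103794.0^2 / (4*pi^2))^(1/3)
r = 4.7735413e+07 m = 47735.4131 km
alt = r - R_E = 47735.4131 - 6371 = 41364.4131 km

41364.4131 km


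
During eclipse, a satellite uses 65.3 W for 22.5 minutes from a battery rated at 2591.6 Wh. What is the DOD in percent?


E_used = P * t / 60 = 65.3 * 22.5 / 60 = 24.4875 Wh
DOD = E_used / E_total * 100 = 24.4875 / 2591.6 * 100
DOD = 0.9448796 %

0.9449 %


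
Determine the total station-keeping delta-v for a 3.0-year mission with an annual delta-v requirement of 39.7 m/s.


dV = rate * years = 39.7 * 3.0
dV = 119.1000 m/s

119.1000 m/s


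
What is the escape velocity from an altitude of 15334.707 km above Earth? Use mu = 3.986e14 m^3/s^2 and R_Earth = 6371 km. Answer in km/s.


r = 6371.0 + 15334.707 = 21705.7070 km = 2.1705707e+07 m
v_esc = sqrt(2*mu/r) = sqrt(2*3.986e14 / 2.1705707e+07)
v_esc = 6060.3356 m/s = 6.0603 km/s

6.0603 km/s


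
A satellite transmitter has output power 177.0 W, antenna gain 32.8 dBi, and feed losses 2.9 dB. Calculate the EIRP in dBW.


Pt = 177.0 W = 22.4797 dBW
EIRP = Pt_dBW + Gt - losses = 22.4797 + 32.8 - 2.9 = 52.3797 dBW

52.3797 dBW


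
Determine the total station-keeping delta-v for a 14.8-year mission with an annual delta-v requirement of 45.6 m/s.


dV = rate * years = 45.6 * 14.8
dV = 674.8800 m/s

674.8800 m/s


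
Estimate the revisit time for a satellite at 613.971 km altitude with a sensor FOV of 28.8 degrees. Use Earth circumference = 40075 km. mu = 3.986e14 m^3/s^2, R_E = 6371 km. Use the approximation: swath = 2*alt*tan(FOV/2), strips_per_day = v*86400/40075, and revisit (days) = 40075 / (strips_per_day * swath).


swath = 2*613.971*tan(0.2513274) = 315.2819 km
v = sqrt(mu/r) = 7554.1629 m/s = 7.5542 km/s
strips/day = v*86400/40075 = 7.5542*86400/40075 = 16.2865
coverage/day = strips * swath = 16.2865 * 315.2819 = 5134.8247 km
revisit = 40075 / 5134.8247 = 7.8046 days

7.8046 days


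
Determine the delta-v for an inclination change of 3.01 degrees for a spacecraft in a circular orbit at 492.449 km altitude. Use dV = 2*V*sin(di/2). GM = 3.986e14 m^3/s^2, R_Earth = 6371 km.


r = 6863.4490 km = 6.863449e+06 m
V = sqrt(mu/r) = 7620.7452 m/s
di = 3.01 deg = 0.05253441 rad
dV = 2*V*sin(di/2) = 2*7620.7452*sin(0.02626721)
dV = 400.3053 m/s = 0.4003053 km/s

0.4003 km/s


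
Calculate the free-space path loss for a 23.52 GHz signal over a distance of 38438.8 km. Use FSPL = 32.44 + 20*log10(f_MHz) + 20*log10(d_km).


f = 23.52 GHz = 23520.0000 MHz
d = 38438.8 km
FSPL = 32.44 + 20*log10(23520.0000) + 20*log10(38438.8)
FSPL = 32.44 + 87.4287 + 91.6954
FSPL = 211.5641 dB

211.5641 dB


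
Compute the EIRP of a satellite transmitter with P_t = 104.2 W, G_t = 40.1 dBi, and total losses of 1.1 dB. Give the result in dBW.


Pt = 104.2 W = 20.1787 dBW
EIRP = Pt_dBW + Gt - losses = 20.1787 + 40.1 - 1.1 = 59.1787 dBW

59.1787 dBW


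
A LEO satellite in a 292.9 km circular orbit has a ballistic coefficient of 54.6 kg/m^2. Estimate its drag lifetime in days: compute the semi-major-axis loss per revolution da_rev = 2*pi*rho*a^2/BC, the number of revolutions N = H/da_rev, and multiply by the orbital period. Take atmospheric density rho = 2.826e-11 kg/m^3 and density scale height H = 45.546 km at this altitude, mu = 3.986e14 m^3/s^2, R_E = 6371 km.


a = R_E + alt = 6663.9000 km = 6.6639e+06 m
da_rev = 2*pi*rho*a^2/BC = 2*pi*2.826e-11*(6.6639e+06)^2/54.6 = 144.416337 m per revolution
N = H/da_rev = 45546.0000 m / 144.416337 m = 315.3798 revolutions
P = 2*pi*sqrt(a^3/mu) = 5413.8214 s
lifetime = N*P = 315.3798 * 5413.8214 = 1.7074101e+06 s = 19.7617 days

19.7617 days


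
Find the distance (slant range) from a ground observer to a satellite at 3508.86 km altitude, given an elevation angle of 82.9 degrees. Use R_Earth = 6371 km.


h = 3508.86 km, el = 82.9 deg
d = -R_E*sin(el) + sqrt((R_E*sin(el))^2 + 2*R_E*h + h^2)
d = -6371.0000*sin(1.4469) + sqrt((6371.0000*0.9923319)^2 + 2*6371.0000*3508.86 + 3508.86^2)
d = 3526.2811 km

3526.2811 km


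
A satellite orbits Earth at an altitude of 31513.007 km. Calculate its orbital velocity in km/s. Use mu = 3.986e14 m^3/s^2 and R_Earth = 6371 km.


r = R_E + alt = 6371.0 + 31513.007 = 37884.0070 km = 3.7884007e+07 m
v = sqrt(mu/r) = sqrt(3.986e14 / 3.7884007e+07) = 3243.7001 m/s = 3.2437 km/s

3.2437 km/s


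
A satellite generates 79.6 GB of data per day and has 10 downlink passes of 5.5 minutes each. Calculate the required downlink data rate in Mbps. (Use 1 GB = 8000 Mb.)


total contact time = 10 * 5.5 * 60 = 3300.0000 s
data = 79.6 GB = 636800.0000 Mb
rate = 636800.0000 / 3300.0000 = 192.9697 Mbps

192.9697 Mbps


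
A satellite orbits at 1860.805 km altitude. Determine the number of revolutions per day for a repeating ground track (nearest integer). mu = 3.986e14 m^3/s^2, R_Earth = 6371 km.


r = 8.231805e+06 m
T = 2*pi*sqrt(r^3/mu) = 7432.8237 s = 123.8804 min
revs/day = 1440 / 123.8804 = 11.6241
Rounded: 12 revolutions per day

12 revolutions per day


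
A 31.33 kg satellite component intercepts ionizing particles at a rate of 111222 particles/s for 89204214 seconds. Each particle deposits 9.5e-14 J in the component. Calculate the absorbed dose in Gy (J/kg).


Total energy deposited = rate * time * E_per
  = 111222 * 89204214 * 9.5e-14 = 0.9425398 J
Dose = E_total / mass = 0.9425398 / 31.33
Dose = 0.03008426 Gy

0.0301 Gy


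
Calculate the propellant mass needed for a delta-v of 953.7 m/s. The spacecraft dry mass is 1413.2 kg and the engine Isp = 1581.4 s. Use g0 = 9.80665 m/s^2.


ve = Isp * g0 = 1581.4 * 9.80665 = 15508.236310 m/s
mass ratio = exp(dv/ve) = exp(953.7/15508.236310) = 1.06342662
m_prop = m_dry * (mr - 1) = 1413.2 * (1.06342662 - 1)
m_prop = 89.6345 kg

89.6345 kg


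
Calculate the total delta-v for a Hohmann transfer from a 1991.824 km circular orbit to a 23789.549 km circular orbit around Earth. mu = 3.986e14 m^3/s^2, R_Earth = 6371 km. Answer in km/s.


r1 = 8362.8240 km = 8.362824e+06 m
r2 = 30160.5490 km = 3.0160549e+07 m
dv1 = sqrt(mu/r1)*(sqrt(2*r2/(r1+r2)) - 1) = 1735.1600 m/s
dv2 = sqrt(mu/r2)*(1 - sqrt(2*r1/(r1+r2))) = 1239.9717 m/s
total dv = |dv1| + |dv2| = 1735.1600 + 1239.9717 = 2975.1318 m/s = 2.9751 km/s

2.9751 km/s


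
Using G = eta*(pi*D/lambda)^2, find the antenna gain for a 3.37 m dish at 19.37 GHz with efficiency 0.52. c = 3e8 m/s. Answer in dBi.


lambda = c/f = 3e8 / 1.937e+10 = 0.01548787 m
G = eta*(pi*D/lambda)^2 = 0.52*(pi*3.37/0.01548787)^2
G = 242985.0886 (linear)
G = 10*log10(242985.0886) = 53.8558 dBi

53.8558 dBi


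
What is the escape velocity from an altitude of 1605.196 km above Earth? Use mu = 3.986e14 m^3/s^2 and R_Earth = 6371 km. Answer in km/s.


r = 6371.0 + 1605.196 = 7976.1960 km = 7.976196e+06 m
v_esc = sqrt(2*mu/r) = sqrt(2*3.986e14 / 7.976196e+06)
v_esc = 9997.3693 m/s = 9.9974 km/s

9.9974 km/s


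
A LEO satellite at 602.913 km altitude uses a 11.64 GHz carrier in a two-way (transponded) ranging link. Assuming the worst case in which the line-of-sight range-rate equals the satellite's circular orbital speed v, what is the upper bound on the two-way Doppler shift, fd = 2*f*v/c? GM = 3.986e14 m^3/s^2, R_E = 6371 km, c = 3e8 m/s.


r = 6.973913e+06 m
v = sqrt(mu/r) = 7560.1495 m/s (worst-case radial velocity)
f = 11.64 GHz = 1.164e+10 Hz
fd = 2*f*v/c = 2*1.164e+10*7560.1495/3.0e+08
fd = 586667.6024 Hz

586667.6024 Hz


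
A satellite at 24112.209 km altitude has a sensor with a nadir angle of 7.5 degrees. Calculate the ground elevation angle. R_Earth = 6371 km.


r = R_E + alt = 30483.2090 km
Law of sines in the satellite / Earth-center / ground-point triangle:
  sin(nadir)/R_E = sin(90 + el)/r  =>  cos(el) = (r/R_E)*sin(nadir)
cos(el) = (30483.2090 / 6371.0000) * sin(7.5 deg) = 0.6245263
el = arccos(0.6245263) = 51.3526 deg
(Earth-central angle = 90 - nadir - el = 31.1474 deg)

51.3526 degrees


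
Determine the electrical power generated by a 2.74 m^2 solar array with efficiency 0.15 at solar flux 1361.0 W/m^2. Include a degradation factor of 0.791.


P = area * eta * S * degradation
P = 2.74 * 0.15 * 1361.0 * 0.791
P = 442.4625 W

442.4625 W


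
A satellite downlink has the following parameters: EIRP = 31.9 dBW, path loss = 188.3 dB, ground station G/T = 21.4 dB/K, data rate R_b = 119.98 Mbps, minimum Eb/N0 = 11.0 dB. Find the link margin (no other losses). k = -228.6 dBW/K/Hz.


C/N0 = EIRP - FSPL + G/T - k = 31.9 - 188.3 + 21.4 - (-228.6)
C/N0 = 93.6000 dB-Hz
R_b = 119.98 Mbps = 1.1998e+08 bps -> 10*log10(R_b) = 80.7911 dB-Hz
Eb/N0 = C/N0 - 10*log10(R_b) = 93.6000 - 80.7911 = 12.8089 dB
Margin = Eb/N0 - Eb/N0_req = 12.8089 - 11.0 = 1.8089 dB (link closes)

1.8089 dB


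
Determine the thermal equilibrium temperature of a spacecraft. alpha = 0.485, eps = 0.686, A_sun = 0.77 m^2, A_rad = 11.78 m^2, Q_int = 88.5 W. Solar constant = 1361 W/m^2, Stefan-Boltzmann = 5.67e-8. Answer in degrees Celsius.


Numerator = alpha*S*A_sun + Q_int = 0.485*1361*0.77 + 88.5 = 596.7655 W
Denominator = eps*sigma*A_rad = 0.686*5.67e-8*11.78 = 4.5819724e-07 W/K^4
T^4 = 1.3024204e+09 K^4
T = 189.9712 K = -83.1788 C

-83.1788 degrees Celsius


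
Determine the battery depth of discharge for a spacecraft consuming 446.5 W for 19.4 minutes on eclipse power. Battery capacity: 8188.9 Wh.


E_used = P * t / 60 = 446.5 * 19.4 / 60 = 144.3683 Wh
DOD = E_used / E_total * 100 = 144.3683 / 8188.9 * 100
DOD = 1.7630 %

1.7630 %


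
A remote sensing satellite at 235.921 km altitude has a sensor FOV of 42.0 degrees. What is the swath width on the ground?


FOV = 42.0 deg = 0.7330383 rad
swath = 2 * alt * tan(FOV/2) = 2 * 235.921 * tan(0.3665191)
swath = 2 * 235.921 * 0.383864
swath = 181.1232 km

181.1232 km


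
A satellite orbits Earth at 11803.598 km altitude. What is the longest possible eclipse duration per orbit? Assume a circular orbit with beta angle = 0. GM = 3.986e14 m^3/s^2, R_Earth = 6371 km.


r = 18174.5980 km
T = 406.4033 min
Eclipse fraction = arcsin(R_E/r)/pi = arcsin(6371.0000/18174.5980)/pi
= arcsin(0.3505442)/pi = 0.1140034
Eclipse duration = 0.1140034 * 406.4033 = 46.3313 min

46.3313 minutes


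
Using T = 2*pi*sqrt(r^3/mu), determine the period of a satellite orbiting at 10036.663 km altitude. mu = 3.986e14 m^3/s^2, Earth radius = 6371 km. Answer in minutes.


r = 16407.6630 km = 1.6407663e+07 m
T = 2*pi*sqrt(r^3/mu) = 2*pi*sqrt(4.41713e+21 / 3.986e14)
T = 20916.1290 s = 348.6022 min

348.6022 minutes


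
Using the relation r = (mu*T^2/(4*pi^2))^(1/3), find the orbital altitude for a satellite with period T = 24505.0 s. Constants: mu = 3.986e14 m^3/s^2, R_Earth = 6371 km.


T = 24505.0 s
r = (mu*T^2/(4*pi^2))^(1/3) = (3.986e14 * 24505.0^2 / (4*pi^2))^(1/3)
r = 1.8234575e+07 m = 18234.5755 km
alt = r - R_E = 18234.5755 - 6371 = 11863.5755 km

11863.5755 km


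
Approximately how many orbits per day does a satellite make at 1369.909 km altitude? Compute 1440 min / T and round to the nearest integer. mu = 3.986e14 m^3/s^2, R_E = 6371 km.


r = 7.740909e+06 m
T = 2*pi*sqrt(r^3/mu) = 6777.9625 s = 112.9660 min
revs/day = 1440 / 112.9660 = 12.7472
Rounded: 13 revolutions per day

13 revolutions per day


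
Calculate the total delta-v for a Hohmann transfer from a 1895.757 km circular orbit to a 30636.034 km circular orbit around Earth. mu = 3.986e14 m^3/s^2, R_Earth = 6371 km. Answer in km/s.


r1 = 8266.7570 km = 8.266757e+06 m
r2 = 37007.0340 km = 3.7007034e+07 m
dv1 = sqrt(mu/r1)*(sqrt(2*r2/(r1+r2)) - 1) = 1934.5396 m/s
dv2 = sqrt(mu/r2)*(1 - sqrt(2*r1/(r1+r2))) = 1298.6214 m/s
total dv = |dv1| + |dv2| = 1934.5396 + 1298.6214 = 3233.1609 m/s = 3.2332 km/s

3.2332 km/s


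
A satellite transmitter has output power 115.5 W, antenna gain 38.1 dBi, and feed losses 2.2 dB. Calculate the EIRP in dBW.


Pt = 115.5 W = 20.6258 dBW
EIRP = Pt_dBW + Gt - losses = 20.6258 + 38.1 - 2.2 = 56.5258 dBW

56.5258 dBW


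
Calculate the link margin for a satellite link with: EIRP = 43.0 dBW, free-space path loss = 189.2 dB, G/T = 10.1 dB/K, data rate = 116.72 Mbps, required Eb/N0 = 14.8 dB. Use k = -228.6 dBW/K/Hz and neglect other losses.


C/N0 = EIRP - FSPL + G/T - k = 43.0 - 189.2 + 10.1 - (-228.6)
C/N0 = 92.5000 dB-Hz
R_b = 116.72 Mbps = 1.1672e+08 bps -> 10*log10(R_b) = 80.6715 dB-Hz
Eb/N0 = C/N0 - 10*log10(R_b) = 92.5000 - 80.6715 = 11.8285 dB
Margin = Eb/N0 - Eb/N0_req = 11.8285 - 14.8 = -2.9715 dB (negative margin: link does not close)

-2.9715 dB


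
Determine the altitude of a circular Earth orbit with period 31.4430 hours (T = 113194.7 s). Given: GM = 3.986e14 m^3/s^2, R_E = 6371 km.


T = 113194.7 s
r = (mu*T^2/(4*pi^2))^(1/3) = (3.986e14 * 113194.7^2 / (4*pi^2))^(1/3)
r = 5.0575857e+07 m = 50575.8567 km
alt = r - R_E = 50575.8567 - 6371 = 44204.8567 km

44204.8567 km


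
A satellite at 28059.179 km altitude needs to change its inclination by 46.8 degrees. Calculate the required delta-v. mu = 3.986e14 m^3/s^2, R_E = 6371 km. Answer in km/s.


r = 34430.1790 km = 3.4430179e+07 m
V = sqrt(mu/r) = 3402.5068 m/s
di = 46.8 deg = 0.8168141 rad
dV = 2*V*sin(di/2) = 2*3402.5068*sin(0.408407)
dV = 2702.5968 m/s = 2.7026 km/s

2.7026 km/s


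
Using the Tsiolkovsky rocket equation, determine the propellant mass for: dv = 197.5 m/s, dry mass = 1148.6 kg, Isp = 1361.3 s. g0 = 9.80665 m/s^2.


ve = Isp * g0 = 1361.3 * 9.80665 = 13349.792645 m/s
mass ratio = exp(dv/ve) = exp(197.5/13349.792645) = 1.01490421
m_prop = m_dry * (mr - 1) = 1148.6 * (1.01490421 - 1)
m_prop = 17.1190 kg

17.1190 kg


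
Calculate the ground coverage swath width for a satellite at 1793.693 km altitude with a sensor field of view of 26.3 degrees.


FOV = 26.3 deg = 0.4590216 rad
swath = 2 * alt * tan(FOV/2) = 2 * 1793.693 * tan(0.2295108)
swath = 2 * 1793.693 * 0.2336274
swath = 838.1117 km

838.1117 km


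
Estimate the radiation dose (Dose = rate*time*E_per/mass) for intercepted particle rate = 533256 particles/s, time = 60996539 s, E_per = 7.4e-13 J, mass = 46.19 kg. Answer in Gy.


Total energy deposited = rate * time * E_per
  = 533256 * 60996539 * 7.4e-13 = 24.0698 J
Dose = E_total / mass = 24.0698 / 46.19
Dose = 0.5211044 Gy

0.5211 Gy


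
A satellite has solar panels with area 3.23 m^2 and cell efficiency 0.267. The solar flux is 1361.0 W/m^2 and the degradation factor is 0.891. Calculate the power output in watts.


P = area * eta * S * degradation
P = 3.23 * 0.267 * 1361.0 * 0.891
P = 1045.8023 W

1045.8023 W


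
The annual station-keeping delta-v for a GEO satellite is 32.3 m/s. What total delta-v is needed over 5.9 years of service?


dV = rate * years = 32.3 * 5.9
dV = 190.5700 m/s

190.5700 m/s


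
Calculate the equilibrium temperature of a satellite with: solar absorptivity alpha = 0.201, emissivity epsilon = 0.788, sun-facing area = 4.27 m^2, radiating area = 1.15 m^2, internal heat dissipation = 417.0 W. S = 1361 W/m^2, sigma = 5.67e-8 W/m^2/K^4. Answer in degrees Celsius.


Numerator = alpha*S*A_sun + Q_int = 0.201*1361*4.27 + 417.0 = 1585.1055 W
Denominator = eps*sigma*A_rad = 0.788*5.67e-8*1.15 = 5.138154e-08 W/K^4
T^4 = 3.0849707e+10 K^4
T = 419.0953 K = 145.9453 C

145.9453 degrees Celsius


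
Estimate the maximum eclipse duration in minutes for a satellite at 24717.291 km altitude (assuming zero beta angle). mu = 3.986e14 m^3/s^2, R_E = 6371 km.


r = 31088.2910 km
T = 909.1912 min
Eclipse fraction = arcsin(R_E/r)/pi = arcsin(6371.0000/31088.2910)/pi
= arcsin(0.2049325)/pi = 0.06569747
Eclipse duration = 0.06569747 * 909.1912 = 59.7316 min

59.7316 minutes


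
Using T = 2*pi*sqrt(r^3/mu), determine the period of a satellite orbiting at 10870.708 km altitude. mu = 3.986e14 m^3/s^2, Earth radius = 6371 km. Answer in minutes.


r = 17241.7080 km = 1.7241708e+07 m
T = 2*pi*sqrt(r^3/mu) = 2*pi*sqrt(5.1255545e+21 / 3.986e14)
T = 22531.0613 s = 375.5177 min

375.5177 minutes


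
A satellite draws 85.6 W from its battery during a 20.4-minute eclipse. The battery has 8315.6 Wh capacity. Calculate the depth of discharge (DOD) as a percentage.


E_used = P * t / 60 = 85.6 * 20.4 / 60 = 29.1040 Wh
DOD = E_used / E_total * 100 = 29.1040 / 8315.6 * 100
DOD = 0.3499928 %

0.3500 %


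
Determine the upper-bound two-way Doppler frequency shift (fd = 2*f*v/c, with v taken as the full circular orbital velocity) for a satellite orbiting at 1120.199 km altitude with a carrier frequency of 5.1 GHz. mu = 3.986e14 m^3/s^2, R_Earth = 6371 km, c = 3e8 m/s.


r = 7.491199e+06 m
v = sqrt(mu/r) = 7294.4572 m/s (worst-case radial velocity)
f = 5.1 GHz = 5.1e+09 Hz
fd = 2*f*v/c = 2*5.1e+09*7294.4572/3.0e+08
fd = 248011.5447 Hz

248011.5447 Hz


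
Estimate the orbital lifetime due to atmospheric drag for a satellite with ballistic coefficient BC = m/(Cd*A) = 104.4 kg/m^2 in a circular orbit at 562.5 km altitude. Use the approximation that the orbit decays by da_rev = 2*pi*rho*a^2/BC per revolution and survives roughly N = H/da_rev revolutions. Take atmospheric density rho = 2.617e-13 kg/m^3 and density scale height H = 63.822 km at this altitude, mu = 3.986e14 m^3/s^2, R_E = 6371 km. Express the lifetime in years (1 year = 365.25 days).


a = R_E + alt = 6933.5000 km = 6.9335e+06 m
da_rev = 2*pi*rho*a^2/BC = 2*pi*2.617e-13*(6.9335e+06)^2/104.4 = 0.757160819 m per revolution
N = H/da_rev = 63822.0000 m / 0.757160819 m = 84291.2079 revolutions
P = 2*pi*sqrt(a^3/mu) = 5745.6610 s
lifetime = N*P = 84291.2079 * 5745.6610 = 4.8430871e+08 s = 5605.4249 days
years = 5605.4249 / 365.25 = 15.3468 years

15.3468 years


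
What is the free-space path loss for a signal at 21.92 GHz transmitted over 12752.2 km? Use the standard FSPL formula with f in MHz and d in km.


f = 21.92 GHz = 21920.0000 MHz
d = 12752.2 km
FSPL = 32.44 + 20*log10(21920.0000) + 20*log10(12752.2)
FSPL = 32.44 + 86.8168 + 82.1117
FSPL = 201.3685 dB

201.3685 dB


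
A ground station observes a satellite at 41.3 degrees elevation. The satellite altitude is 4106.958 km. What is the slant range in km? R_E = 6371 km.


h = 4106.958 km, el = 41.3 deg
d = -R_E*sin(el) + sqrt((R_E*sin(el))^2 + 2*R_E*h + h^2)
d = -6371.0000*sin(0.720821) + sqrt((6371.0000*0.6600017)^2 + 2*6371.0000*4106.958 + 4106.958^2)
d = 5116.0145 km

5116.0145 km


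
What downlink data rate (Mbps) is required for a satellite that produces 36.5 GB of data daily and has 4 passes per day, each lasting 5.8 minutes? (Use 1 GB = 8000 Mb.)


total contact time = 4 * 5.8 * 60 = 1392.0000 s
data = 36.5 GB = 292000.0000 Mb
rate = 292000.0000 / 1392.0000 = 209.7701 Mbps

209.7701 Mbps


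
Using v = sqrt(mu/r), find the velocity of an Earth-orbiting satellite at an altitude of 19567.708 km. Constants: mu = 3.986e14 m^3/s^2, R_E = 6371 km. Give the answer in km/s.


r = R_E + alt = 6371.0 + 19567.708 = 25938.7080 km = 2.5938708e+07 m
v = sqrt(mu/r) = sqrt(3.986e14 / 2.5938708e+07) = 3920.0759 m/s = 3.9201 km/s

3.9201 km/s


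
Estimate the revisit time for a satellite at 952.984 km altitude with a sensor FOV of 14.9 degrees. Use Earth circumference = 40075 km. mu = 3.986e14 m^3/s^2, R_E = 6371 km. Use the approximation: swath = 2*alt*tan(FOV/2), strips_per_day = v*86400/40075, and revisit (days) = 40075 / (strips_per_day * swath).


swath = 2*952.984*tan(0.130027) = 249.2335 km
v = sqrt(mu/r) = 7377.2577 m/s = 7.3773 km/s
strips/day = v*86400/40075 = 7.3773*86400/40075 = 15.9051
coverage/day = strips * swath = 15.9051 * 249.2335 = 3964.0731 km
revisit = 40075 / 3964.0731 = 10.1096 days

10.1096 days


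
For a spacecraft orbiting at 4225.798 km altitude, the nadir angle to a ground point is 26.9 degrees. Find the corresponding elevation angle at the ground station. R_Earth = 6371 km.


r = R_E + alt = 10596.7980 km
Law of sines in the satellite / Earth-center / ground-point triangle:
  sin(nadir)/R_E = sin(90 + el)/r  =>  cos(el) = (r/R_E)*sin(nadir)
cos(el) = (10596.7980 / 6371.0000) * sin(26.9 deg) = 0.7525285
el = arccos(0.7525285) = 41.1901 deg
(Earth-central angle = 90 - nadir - el = 21.9099 deg)

41.1901 degrees


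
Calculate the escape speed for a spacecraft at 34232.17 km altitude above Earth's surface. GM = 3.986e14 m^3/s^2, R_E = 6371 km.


r = 6371.0 + 34232.17 = 40603.1700 km = 4.060317e+07 m
v_esc = sqrt(2*mu/r) = sqrt(2*3.986e14 / 4.060317e+07)
v_esc = 4431.0196 m/s = 4.4310 km/s

4.4310 km/s


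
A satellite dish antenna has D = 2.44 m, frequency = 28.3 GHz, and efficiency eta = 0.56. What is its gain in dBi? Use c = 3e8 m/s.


lambda = c/f = 3e8 / 2.83e+10 = 0.01060071 m
G = eta*(pi*D/lambda)^2 = 0.56*(pi*2.44/0.01060071)^2
G = 292818.0112 (linear)
G = 10*log10(292818.0112) = 54.6660 dBi

54.6660 dBi


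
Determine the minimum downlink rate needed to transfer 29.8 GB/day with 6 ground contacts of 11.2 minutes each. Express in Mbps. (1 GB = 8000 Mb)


total contact time = 6 * 11.2 * 60 = 4032.0000 s
data = 29.8 GB = 238400.0000 Mb
rate = 238400.0000 / 4032.0000 = 59.1270 Mbps

59.1270 Mbps


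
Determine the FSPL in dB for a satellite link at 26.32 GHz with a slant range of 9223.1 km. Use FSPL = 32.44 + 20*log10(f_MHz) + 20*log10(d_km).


f = 26.32 GHz = 26320.0000 MHz
d = 9223.1 km
FSPL = 32.44 + 20*log10(26320.0000) + 20*log10(9223.1)
FSPL = 32.44 + 88.4057 + 79.2975
FSPL = 200.1433 dB

200.1433 dB


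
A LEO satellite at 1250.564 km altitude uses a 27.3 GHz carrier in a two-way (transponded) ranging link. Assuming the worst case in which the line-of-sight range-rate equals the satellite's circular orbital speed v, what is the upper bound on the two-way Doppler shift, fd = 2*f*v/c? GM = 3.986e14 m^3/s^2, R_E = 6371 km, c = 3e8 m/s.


r = 7.621564e+06 m
v = sqrt(mu/r) = 7231.8032 m/s (worst-case radial velocity)
f = 27.3 GHz = 2.73e+10 Hz
fd = 2*f*v/c = 2*2.73e+10*7231.8032/3.0e+08
fd = 1.3161882e+06 Hz

1.3162e+06 Hz


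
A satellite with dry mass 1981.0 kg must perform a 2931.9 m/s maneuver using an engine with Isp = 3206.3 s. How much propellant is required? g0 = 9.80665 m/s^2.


ve = Isp * g0 = 3206.3 * 9.80665 = 31443.061895 m/s
mass ratio = exp(dv/ve) = exp(2931.9/31443.061895) = 1.09773036
m_prop = m_dry * (mr - 1) = 1981.0 * (1.09773036 - 1)
m_prop = 193.6038 kg

193.6038 kg


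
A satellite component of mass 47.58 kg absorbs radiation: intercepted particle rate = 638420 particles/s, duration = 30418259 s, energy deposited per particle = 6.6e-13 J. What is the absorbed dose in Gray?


Total energy deposited = rate * time * E_per
  = 638420 * 30418259 * 6.6e-13 = 12.8170 J
Dose = E_total / mass = 12.8170 / 47.58
Dose = 0.2693769 Gy

0.2694 Gy


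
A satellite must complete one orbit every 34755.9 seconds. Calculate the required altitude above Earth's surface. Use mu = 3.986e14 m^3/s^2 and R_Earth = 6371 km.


T = 34755.9 s
r = (mu*T^2/(4*pi^2))^(1/3) = (3.986e14 * 34755.9^2 / (4*pi^2))^(1/3)
r = 2.3018563e+07 m = 23018.5632 km
alt = r - R_E = 23018.5632 - 6371 = 16647.5632 km

16647.5632 km


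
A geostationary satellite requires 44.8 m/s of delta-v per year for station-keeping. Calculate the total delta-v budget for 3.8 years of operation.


dV = rate * years = 44.8 * 3.8
dV = 170.2400 m/s

170.2400 m/s


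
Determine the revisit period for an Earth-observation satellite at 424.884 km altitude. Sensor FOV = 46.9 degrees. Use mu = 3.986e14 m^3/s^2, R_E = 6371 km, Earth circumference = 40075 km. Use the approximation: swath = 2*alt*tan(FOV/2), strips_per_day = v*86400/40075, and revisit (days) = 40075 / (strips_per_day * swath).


swath = 2*424.884*tan(0.4092797) = 368.6082 km
v = sqrt(mu/r) = 7658.5344 m/s = 7.6585 km/s
strips/day = v*86400/40075 = 7.6585*86400/40075 = 16.5115
coverage/day = strips * swath = 16.5115 * 368.6082 = 6086.2654 km
revisit = 40075 / 6086.2654 = 6.5845 days

6.5845 days


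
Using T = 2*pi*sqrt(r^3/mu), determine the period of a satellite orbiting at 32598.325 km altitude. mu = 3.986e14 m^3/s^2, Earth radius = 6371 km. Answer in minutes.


r = 38969.3250 km = 3.8969325e+07 m
T = 2*pi*sqrt(r^3/mu) = 2*pi*sqrt(5.917914e+22 / 3.986e14)
T = 76558.8755 s = 1275.9813 min

1275.9813 minutes


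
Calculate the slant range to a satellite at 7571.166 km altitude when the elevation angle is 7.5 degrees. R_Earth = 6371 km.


h = 7571.166 km, el = 7.5 deg
d = -R_E*sin(el) + sqrt((R_E*sin(el))^2 + 2*R_E*h + h^2)
d = -6371.0000*sin(0.1308997) + sqrt((6371.0000*0.1305262)^2 + 2*6371.0000*7571.166 + 7571.166^2)
d = 11597.6526 km

11597.6526 km


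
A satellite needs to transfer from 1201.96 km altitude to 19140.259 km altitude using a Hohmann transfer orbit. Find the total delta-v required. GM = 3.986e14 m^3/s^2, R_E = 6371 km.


r1 = 7572.9600 km = 7.57296e+06 m
r2 = 25511.2590 km = 2.5511259e+07 m
dv1 = sqrt(mu/r1)*(sqrt(2*r2/(r1+r2)) - 1) = 1754.6435 m/s
dv2 = sqrt(mu/r2)*(1 - sqrt(2*r1/(r1+r2))) = 1278.2960 m/s
total dv = |dv1| + |dv2| = 1754.6435 + 1278.2960 = 3032.9395 m/s = 3.0329 km/s

3.0329 km/s


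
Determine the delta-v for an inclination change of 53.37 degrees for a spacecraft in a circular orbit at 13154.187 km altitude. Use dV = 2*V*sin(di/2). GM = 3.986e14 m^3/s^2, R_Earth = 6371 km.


r = 19525.1870 km = 1.9525187e+07 m
V = sqrt(mu/r) = 4518.2582 m/s
di = 53.37 deg = 0.9314822 rad
dV = 2*V*sin(di/2) = 2*4518.2582*sin(0.4657411)
dV = 4058.1649 m/s = 4.0582 km/s

4.0582 km/s


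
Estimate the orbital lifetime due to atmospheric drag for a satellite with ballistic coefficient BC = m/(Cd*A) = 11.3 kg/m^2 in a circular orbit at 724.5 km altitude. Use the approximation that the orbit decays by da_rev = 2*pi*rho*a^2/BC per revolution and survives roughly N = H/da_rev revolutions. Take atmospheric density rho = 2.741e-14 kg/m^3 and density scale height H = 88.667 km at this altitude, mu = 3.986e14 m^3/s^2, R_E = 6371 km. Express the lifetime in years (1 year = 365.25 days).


a = R_E + alt = 7095.5000 km = 7.0955e+06 m
da_rev = 2*pi*rho*a^2/BC = 2*pi*2.741e-14*(7.0955e+06)^2/11.3 = 0.767319914 m per revolution
N = H/da_rev = 88667.0000 m / 0.767319914 m = 115554.1495 revolutions
P = 2*pi*sqrt(a^3/mu) = 5948.2023 s
lifetime = N*P = 115554.1495 * 5948.2023 = 6.8733945e+08 s = 7955.3177 days
years = 7955.3177 / 365.25 = 21.7805 years

21.7805 years


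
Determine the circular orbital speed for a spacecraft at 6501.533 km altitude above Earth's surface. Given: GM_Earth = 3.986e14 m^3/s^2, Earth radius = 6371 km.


r = R_E + alt = 6371.0 + 6501.533 = 12872.5330 km = 1.2872533e+07 m
v = sqrt(mu/r) = sqrt(3.986e14 / 1.2872533e+07) = 5564.6345 m/s = 5.5646 km/s

5.5646 km/s


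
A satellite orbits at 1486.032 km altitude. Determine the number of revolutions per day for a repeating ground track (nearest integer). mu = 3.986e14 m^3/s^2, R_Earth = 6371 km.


r = 7.857032e+06 m
T = 2*pi*sqrt(r^3/mu) = 6931.0496 s = 115.5175 min
revs/day = 1440 / 115.5175 = 12.4656
Rounded: 12 revolutions per day

12 revolutions per day


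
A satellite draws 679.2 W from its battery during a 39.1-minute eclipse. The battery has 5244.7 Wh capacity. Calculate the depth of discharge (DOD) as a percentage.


E_used = P * t / 60 = 679.2 * 39.1 / 60 = 442.6120 Wh
DOD = E_used / E_total * 100 = 442.6120 / 5244.7 * 100
DOD = 8.4392 %

8.4392 %


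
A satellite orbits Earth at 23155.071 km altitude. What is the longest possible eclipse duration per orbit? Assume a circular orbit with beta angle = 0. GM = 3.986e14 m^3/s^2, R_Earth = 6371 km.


r = 29526.0710 km
T = 841.5278 min
Eclipse fraction = arcsin(R_E/r)/pi = arcsin(6371.0000/29526.0710)/pi
= arcsin(0.2157754)/pi = 0.0692279
Eclipse duration = 0.0692279 * 841.5278 = 58.2572 min

58.2572 minutes


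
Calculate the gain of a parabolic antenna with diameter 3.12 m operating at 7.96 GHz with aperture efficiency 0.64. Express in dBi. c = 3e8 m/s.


lambda = c/f = 3e8 / 7.96e+09 = 0.03768844 m
G = eta*(pi*D/lambda)^2 = 0.64*(pi*3.12/0.03768844)^2
G = 43288.4996 (linear)
G = 10*log10(43288.4996) = 46.3637 dBi

46.3637 dBi


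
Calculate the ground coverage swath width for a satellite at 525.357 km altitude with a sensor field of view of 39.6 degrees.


FOV = 39.6 deg = 0.6911504 rad
swath = 2 * alt * tan(FOV/2) = 2 * 525.357 * tan(0.3455752)
swath = 2 * 525.357 * 0.3600222
swath = 378.2803 km

378.2803 km


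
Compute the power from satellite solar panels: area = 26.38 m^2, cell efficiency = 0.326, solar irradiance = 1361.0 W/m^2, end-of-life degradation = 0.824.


P = area * eta * S * degradation
P = 26.38 * 0.326 * 1361.0 * 0.824
P = 9644.4558 W

9644.4558 W


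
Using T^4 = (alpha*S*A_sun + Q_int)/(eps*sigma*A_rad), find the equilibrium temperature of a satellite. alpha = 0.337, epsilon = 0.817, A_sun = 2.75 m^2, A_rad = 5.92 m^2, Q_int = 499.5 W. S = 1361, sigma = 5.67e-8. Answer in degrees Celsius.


Numerator = alpha*S*A_sun + Q_int = 0.337*1361*2.75 + 499.5 = 1760.8068 W
Denominator = eps*sigma*A_rad = 0.817*5.67e-8*5.92 = 2.7423749e-07 W/K^4
T^4 = 6.4207369e+09 K^4
T = 283.0715 K = 9.9215 C

9.9215 degrees Celsius


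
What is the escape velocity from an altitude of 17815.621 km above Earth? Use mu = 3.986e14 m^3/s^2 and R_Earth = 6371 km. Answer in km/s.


r = 6371.0 + 17815.621 = 24186.6210 km = 2.4186621e+07 m
v_esc = sqrt(2*mu/r) = sqrt(2*3.986e14 / 2.4186621e+07)
v_esc = 5741.1123 m/s = 5.7411 km/s

5.7411 km/s


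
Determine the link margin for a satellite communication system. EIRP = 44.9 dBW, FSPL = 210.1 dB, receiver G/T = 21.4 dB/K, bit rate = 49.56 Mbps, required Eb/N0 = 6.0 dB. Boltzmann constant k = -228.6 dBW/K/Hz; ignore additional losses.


C/N0 = EIRP - FSPL + G/T - k = 44.9 - 210.1 + 21.4 - (-228.6)
C/N0 = 84.8000 dB-Hz
R_b = 49.56 Mbps = 4.956e+07 bps -> 10*log10(R_b) = 76.9513 dB-Hz
Eb/N0 = C/N0 - 10*log10(R_b) = 84.8000 - 76.9513 = 7.8487 dB
Margin = Eb/N0 - Eb/N0_req = 7.8487 - 6.0 = 1.8487 dB (link closes)

1.8487 dB
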